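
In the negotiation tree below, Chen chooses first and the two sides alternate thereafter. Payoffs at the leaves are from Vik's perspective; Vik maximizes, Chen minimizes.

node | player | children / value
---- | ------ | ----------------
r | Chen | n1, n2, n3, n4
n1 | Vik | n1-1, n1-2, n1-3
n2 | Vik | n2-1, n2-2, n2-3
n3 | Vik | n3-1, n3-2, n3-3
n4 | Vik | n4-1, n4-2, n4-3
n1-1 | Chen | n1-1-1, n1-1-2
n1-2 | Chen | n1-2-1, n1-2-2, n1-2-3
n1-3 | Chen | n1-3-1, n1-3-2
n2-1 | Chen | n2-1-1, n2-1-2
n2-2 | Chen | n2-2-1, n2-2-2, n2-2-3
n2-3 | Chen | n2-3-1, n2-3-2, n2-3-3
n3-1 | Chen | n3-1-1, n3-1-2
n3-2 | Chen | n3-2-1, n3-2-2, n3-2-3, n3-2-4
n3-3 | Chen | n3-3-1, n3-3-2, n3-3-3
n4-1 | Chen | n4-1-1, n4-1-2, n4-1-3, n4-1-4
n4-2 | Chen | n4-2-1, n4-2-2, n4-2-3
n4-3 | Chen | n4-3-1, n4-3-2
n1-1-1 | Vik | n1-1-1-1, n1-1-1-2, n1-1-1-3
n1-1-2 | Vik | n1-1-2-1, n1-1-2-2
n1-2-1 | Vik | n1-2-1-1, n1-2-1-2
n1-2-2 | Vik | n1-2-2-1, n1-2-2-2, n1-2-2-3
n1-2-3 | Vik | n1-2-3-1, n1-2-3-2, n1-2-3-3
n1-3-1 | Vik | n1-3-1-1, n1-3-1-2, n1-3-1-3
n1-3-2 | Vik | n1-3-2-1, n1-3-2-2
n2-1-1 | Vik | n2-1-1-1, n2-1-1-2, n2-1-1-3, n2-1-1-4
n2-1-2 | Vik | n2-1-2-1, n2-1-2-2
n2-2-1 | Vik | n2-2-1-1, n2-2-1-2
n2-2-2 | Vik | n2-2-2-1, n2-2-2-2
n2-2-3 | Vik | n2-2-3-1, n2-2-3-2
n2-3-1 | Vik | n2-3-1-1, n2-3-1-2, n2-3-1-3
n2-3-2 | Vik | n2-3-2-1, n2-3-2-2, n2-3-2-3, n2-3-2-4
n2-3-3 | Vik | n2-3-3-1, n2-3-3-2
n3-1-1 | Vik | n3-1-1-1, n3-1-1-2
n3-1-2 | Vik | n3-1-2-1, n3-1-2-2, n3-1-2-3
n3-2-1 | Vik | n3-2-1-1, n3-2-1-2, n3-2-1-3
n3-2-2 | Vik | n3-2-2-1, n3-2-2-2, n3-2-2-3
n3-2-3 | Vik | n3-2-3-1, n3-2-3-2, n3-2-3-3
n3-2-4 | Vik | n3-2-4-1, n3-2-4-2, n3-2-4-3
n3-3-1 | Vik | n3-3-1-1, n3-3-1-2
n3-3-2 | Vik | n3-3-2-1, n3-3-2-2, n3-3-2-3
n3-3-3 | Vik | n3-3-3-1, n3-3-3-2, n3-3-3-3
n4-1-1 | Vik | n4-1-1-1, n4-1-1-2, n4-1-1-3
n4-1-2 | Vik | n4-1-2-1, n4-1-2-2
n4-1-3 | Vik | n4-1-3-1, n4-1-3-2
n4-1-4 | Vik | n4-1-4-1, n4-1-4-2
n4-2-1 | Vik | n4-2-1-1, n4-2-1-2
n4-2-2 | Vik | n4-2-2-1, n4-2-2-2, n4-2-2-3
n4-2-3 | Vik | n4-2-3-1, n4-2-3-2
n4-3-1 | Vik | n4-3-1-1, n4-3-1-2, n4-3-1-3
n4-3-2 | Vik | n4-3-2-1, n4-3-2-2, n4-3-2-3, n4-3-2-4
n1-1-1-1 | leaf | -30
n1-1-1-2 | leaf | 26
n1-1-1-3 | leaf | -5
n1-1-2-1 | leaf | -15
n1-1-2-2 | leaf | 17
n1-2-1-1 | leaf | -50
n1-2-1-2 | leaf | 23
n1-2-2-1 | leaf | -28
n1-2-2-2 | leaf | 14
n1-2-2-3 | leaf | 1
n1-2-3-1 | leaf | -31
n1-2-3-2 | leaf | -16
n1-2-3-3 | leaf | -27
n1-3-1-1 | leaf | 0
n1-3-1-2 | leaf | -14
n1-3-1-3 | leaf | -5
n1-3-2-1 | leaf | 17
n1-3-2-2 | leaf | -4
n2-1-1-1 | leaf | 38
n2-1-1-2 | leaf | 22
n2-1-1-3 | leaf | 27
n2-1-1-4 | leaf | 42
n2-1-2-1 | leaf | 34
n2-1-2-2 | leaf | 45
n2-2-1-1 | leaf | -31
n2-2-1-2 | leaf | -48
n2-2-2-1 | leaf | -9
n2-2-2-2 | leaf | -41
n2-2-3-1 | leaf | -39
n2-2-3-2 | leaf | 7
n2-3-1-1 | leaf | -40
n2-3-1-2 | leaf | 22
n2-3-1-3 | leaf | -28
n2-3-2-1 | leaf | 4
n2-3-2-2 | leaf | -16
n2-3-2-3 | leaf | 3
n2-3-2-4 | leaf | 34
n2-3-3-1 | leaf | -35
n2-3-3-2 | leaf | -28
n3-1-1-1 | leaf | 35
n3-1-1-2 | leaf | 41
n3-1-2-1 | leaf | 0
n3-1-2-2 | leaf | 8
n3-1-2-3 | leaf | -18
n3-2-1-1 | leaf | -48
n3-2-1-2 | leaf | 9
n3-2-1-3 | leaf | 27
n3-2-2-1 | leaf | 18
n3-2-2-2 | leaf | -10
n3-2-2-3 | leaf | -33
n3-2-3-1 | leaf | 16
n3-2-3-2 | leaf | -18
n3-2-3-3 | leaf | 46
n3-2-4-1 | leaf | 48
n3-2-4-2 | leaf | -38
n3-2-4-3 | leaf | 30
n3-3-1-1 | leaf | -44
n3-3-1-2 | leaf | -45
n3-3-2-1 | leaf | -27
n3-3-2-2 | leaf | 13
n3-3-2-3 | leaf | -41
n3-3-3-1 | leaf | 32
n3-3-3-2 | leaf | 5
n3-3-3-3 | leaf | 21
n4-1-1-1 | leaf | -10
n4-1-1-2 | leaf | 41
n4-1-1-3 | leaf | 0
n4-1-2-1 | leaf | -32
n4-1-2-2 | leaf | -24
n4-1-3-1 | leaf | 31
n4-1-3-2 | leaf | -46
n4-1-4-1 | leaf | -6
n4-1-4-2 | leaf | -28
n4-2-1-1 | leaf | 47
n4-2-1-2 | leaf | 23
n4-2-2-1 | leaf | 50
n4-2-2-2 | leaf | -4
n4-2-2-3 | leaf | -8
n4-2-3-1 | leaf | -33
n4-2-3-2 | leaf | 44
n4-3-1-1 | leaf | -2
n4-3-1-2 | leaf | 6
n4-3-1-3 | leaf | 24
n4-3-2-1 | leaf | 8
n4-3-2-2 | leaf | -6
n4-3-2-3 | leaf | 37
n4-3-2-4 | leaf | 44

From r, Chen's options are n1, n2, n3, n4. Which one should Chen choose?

n1

n1-1-1 (Vik): max(-30, 26, -5) = 26
n1-1-2 (Vik): max(-15, 17) = 17
n1-1 (Chen): min(26, 17) = 17
n1-2-1 (Vik): max(-50, 23) = 23
n1-2-2 (Vik): max(-28, 14, 1) = 14
n1-2-3 (Vik): max(-31, -16, -27) = -16
n1-2 (Chen): min(23, 14, -16) = -16
n1-3-1 (Vik): max(0, -14, -5) = 0
n1-3-2 (Vik): max(17, -4) = 17
n1-3 (Chen): min(0, 17) = 0
n1 (Vik): max(17, -16, 0) = 17
n2-1-1 (Vik): max(38, 22, 27, 42) = 42
n2-1-2 (Vik): max(34, 45) = 45
n2-1 (Chen): min(42, 45) = 42
n2-2-1 (Vik): max(-31, -48) = -31
n2-2-2 (Vik): max(-9, -41) = -9
n2-2-3 (Vik): max(-39, 7) = 7
n2-2 (Chen): min(-31, -9, 7) = -31
n2-3-1 (Vik): max(-40, 22, -28) = 22
n2-3-2 (Vik): max(4, -16, 3, 34) = 34
n2-3-3 (Vik): max(-35, -28) = -28
n2-3 (Chen): min(22, 34, -28) = -28
n2 (Vik): max(42, -31, -28) = 42
n3-1-1 (Vik): max(35, 41) = 41
n3-1-2 (Vik): max(0, 8, -18) = 8
n3-1 (Chen): min(41, 8) = 8
n3-2-1 (Vik): max(-48, 9, 27) = 27
n3-2-2 (Vik): max(18, -10, -33) = 18
n3-2-3 (Vik): max(16, -18, 46) = 46
n3-2-4 (Vik): max(48, -38, 30) = 48
n3-2 (Chen): min(27, 18, 46, 48) = 18
n3-3-1 (Vik): max(-44, -45) = -44
n3-3-2 (Vik): max(-27, 13, -41) = 13
n3-3-3 (Vik): max(32, 5, 21) = 32
n3-3 (Chen): min(-44, 13, 32) = -44
n3 (Vik): max(8, 18, -44) = 18
n4-1-1 (Vik): max(-10, 41, 0) = 41
n4-1-2 (Vik): max(-32, -24) = -24
n4-1-3 (Vik): max(31, -46) = 31
n4-1-4 (Vik): max(-6, -28) = -6
n4-1 (Chen): min(41, -24, 31, -6) = -24
n4-2-1 (Vik): max(47, 23) = 47
n4-2-2 (Vik): max(50, -4, -8) = 50
n4-2-3 (Vik): max(-33, 44) = 44
n4-2 (Chen): min(47, 50, 44) = 44
n4-3-1 (Vik): max(-2, 6, 24) = 24
n4-3-2 (Vik): max(8, -6, 37, 44) = 44
n4-3 (Chen): min(24, 44) = 24
n4 (Vik): max(-24, 44, 24) = 44
r (Chen): min(17, 42, 18, 44) = 17
Chen at r wants the lowest of {n1=17, n2=42, n3=18, n4=44}, so chooses n1.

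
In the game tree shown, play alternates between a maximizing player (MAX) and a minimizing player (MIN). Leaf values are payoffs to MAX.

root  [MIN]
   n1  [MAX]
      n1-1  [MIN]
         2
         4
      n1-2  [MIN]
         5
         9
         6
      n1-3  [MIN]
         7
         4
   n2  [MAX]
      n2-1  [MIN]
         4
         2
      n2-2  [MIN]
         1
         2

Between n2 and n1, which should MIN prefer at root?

n2

n2-1 (MIN): min(4, 2) = 2
n2-2 (MIN): min(1, 2) = 1
n2 (MAX): max(2, 1) = 2
n1-1 (MIN): min(2, 4) = 2
n1-2 (MIN): min(5, 9, 6) = 5
n1-3 (MIN): min(7, 4) = 4
n1 (MAX): max(2, 5, 4) = 5
MIN prefers the lower value; n2=2, n1=5. n2 is better since 2 < 5.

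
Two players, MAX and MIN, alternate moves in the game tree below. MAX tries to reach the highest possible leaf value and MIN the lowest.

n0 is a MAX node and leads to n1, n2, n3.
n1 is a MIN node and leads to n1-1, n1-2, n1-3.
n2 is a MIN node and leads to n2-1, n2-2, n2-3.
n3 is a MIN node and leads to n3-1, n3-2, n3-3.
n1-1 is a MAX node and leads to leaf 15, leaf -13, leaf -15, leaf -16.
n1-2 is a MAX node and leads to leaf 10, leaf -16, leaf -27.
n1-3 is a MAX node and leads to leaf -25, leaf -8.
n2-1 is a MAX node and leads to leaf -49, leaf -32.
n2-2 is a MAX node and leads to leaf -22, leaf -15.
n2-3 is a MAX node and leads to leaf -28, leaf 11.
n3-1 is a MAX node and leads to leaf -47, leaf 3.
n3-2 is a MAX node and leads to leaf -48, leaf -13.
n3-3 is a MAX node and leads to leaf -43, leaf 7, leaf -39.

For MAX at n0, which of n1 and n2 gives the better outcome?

n1

n1-1 (MAX): max(15, -13, -15, -16) = 15
n1-2 (MAX): max(10, -16, -27) = 10
n1-3 (MAX): max(-25, -8) = -8
n1 (MIN): min(15, 10, -8) = -8
n2-1 (MAX): max(-49, -32) = -32
n2-2 (MAX): max(-22, -15) = -15
n2-3 (MAX): max(-28, 11) = 11
n2 (MIN): min(-32, -15, 11) = -32
MAX prefers the higher value; n1=-8, n2=-32. n1 is better since -8 > -32.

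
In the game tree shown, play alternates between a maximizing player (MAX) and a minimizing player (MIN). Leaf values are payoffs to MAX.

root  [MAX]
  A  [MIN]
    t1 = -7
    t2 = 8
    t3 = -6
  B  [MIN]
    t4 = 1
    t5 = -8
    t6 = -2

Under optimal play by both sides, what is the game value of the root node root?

-7

A (MIN): min(-7, 8, -6) = -7
B (MIN): min(1, -8, -2) = -8
root (MAX): max(-7, -8) = -7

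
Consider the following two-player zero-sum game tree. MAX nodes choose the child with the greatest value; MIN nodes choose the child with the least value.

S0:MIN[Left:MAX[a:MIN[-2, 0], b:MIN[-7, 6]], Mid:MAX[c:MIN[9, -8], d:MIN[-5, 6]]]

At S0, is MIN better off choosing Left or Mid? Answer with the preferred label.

a (MIN): min(-2, 0) = -2
b (MIN): min(-7, 6) = -7
Left (MAX): max(-2, -7) = -2
c (MIN): min(9, -8) = -8
d (MIN): min(-5, 6) = -5
Mid (MAX): max(-8, -5) = -5
MIN prefers the lower value; Left=-2, Mid=-5. Mid is better since -5 < -2.

Mid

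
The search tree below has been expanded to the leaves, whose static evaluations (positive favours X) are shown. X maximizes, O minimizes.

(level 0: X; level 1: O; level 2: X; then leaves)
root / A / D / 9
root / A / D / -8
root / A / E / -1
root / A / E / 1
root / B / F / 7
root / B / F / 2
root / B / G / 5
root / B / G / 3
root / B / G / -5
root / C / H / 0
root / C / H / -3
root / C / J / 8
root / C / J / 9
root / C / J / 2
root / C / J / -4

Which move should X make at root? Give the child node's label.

D (X): max(9, -8) = 9
E (X): max(-1, 1) = 1
A (O): min(9, 1) = 1
F (X): max(7, 2) = 7
G (X): max(5, 3, -5) = 5
B (O): min(7, 5) = 5
H (X): max(0, -3) = 0
J (X): max(8, 9, 2, -4) = 9
C (O): min(0, 9) = 0
root (X): max(1, 5, 0) = 5
X at root wants the highest of {A=1, B=5, C=0}, so chooses B.

B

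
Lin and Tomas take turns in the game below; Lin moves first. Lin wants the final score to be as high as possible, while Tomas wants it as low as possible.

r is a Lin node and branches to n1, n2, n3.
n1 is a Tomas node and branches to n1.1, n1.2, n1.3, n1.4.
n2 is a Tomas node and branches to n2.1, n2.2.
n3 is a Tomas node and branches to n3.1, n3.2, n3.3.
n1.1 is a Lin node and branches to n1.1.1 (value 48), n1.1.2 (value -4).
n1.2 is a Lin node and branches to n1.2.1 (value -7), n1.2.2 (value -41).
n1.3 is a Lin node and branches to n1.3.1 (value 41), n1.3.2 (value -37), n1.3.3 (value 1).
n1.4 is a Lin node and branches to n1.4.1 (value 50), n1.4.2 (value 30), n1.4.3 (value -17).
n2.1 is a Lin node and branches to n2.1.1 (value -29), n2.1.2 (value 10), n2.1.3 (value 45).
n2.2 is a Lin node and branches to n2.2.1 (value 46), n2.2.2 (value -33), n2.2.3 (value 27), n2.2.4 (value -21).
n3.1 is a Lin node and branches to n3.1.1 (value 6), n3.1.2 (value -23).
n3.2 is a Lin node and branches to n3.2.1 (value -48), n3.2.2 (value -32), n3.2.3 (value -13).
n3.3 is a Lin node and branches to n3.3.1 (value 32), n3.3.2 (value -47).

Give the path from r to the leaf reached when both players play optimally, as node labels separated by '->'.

n1.1 (Lin): max(48, -4) = 48
n1.2 (Lin): max(-7, -41) = -7
n1.3 (Lin): max(41, -37, 1) = 41
n1.4 (Lin): max(50, 30, -17) = 50
n1 (Tomas): min(48, -7, 41, 50) = -7
n2.1 (Lin): max(-29, 10, 45) = 45
n2.2 (Lin): max(46, -33, 27, -21) = 46
n2 (Tomas): min(45, 46) = 45
n3.1 (Lin): max(6, -23) = 6
n3.2 (Lin): max(-48, -32, -13) = -13
n3.3 (Lin): max(32, -47) = 32
n3 (Tomas): min(6, -13, 32) = -13
r (Lin): max(-7, 45, -13) = 45
At r, Lin picks n2 (highest: 45).
At n2, Tomas picks n2.1 (lowest: 45).
At n2.1, Lin picks n2.1.3 (highest: 45).
Terminal value 45.

r -> n2 -> n2.1 -> n2.1.3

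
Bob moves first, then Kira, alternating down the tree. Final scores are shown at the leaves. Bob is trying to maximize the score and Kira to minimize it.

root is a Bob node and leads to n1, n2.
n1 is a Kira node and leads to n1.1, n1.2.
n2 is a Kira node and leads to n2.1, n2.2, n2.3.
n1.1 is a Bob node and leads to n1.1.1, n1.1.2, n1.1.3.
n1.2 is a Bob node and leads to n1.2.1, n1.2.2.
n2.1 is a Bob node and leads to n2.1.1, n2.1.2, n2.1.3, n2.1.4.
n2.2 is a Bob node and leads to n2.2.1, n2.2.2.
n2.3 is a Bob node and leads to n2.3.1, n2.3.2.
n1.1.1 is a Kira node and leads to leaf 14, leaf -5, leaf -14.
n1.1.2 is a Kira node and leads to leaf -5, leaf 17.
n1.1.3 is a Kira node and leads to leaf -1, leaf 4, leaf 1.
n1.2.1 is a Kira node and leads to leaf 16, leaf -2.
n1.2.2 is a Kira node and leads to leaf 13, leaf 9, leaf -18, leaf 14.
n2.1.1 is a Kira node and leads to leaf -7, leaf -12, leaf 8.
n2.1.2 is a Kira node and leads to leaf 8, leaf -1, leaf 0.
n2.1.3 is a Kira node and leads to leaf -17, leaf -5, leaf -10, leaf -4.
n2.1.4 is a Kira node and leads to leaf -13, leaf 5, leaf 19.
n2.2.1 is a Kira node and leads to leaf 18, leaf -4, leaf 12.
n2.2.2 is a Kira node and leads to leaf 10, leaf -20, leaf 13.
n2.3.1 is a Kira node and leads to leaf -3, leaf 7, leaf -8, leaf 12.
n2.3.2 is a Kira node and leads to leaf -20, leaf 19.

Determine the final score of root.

-2

n1.1.1 (Kira): min(14, -5, -14) = -14
n1.1.2 (Kira): min(-5, 17) = -5
n1.1.3 (Kira): min(-1, 4, 1) = -1
n1.1 (Bob): max(-14, -5, -1) = -1
n1.2.1 (Kira): min(16, -2) = -2
n1.2.2 (Kira): min(13, 9, -18, 14) = -18
n1.2 (Bob): max(-2, -18) = -2
n1 (Kira): min(-1, -2) = -2
n2.1.1 (Kira): min(-7, -12, 8) = -12
n2.1.2 (Kira): min(8, -1, 0) = -1
n2.1.3 (Kira): min(-17, -5, -10, -4) = -17
n2.1.4 (Kira): min(-13, 5, 19) = -13
n2.1 (Bob): max(-12, -1, -17, -13) = -1
n2.2.1 (Kira): min(18, -4, 12) = -4
n2.2.2 (Kira): min(10, -20, 13) = -20
n2.2 (Bob): max(-4, -20) = -4
n2.3.1 (Kira): min(-3, 7, -8, 12) = -8
n2.3.2 (Kira): min(-20, 19) = -20
n2.3 (Bob): max(-8, -20) = -8
n2 (Kira): min(-1, -4, -8) = -8
root (Bob): max(-2, -8) = -2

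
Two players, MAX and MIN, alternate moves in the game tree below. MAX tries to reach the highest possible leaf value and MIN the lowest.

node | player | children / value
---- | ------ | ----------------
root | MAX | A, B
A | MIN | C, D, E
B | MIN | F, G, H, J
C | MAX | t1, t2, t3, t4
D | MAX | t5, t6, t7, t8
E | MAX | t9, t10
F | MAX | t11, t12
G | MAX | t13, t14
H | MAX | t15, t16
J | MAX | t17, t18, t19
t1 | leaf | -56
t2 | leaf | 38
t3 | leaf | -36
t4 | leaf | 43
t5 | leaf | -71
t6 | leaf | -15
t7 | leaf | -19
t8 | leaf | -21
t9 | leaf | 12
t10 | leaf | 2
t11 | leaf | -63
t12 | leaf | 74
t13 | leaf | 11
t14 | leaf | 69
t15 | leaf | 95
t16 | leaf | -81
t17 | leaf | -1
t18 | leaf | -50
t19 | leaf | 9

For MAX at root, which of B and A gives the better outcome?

B

F (MAX): max(-63, 74) = 74
G (MAX): max(11, 69) = 69
H (MAX): max(95, -81) = 95
J (MAX): max(-1, -50, 9) = 9
B (MIN): min(74, 69, 95, 9) = 9
C (MAX): max(-56, 38, -36, 43) = 43
D (MAX): max(-71, -15, -19, -21) = -15
E (MAX): max(12, 2) = 12
A (MIN): min(43, -15, 12) = -15
MAX prefers the higher value; B=9, A=-15. B is better since 9 > -15.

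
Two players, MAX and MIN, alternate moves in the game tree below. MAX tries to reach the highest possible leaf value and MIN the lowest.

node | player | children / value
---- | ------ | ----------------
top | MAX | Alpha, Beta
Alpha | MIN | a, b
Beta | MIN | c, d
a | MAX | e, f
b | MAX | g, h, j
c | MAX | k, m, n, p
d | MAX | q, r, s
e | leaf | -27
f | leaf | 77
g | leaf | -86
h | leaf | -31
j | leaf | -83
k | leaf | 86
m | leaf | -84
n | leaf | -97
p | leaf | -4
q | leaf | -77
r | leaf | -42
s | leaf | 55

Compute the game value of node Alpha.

a (MAX): max(-27, 77) = 77
b (MAX): max(-86, -31, -83) = -31
Alpha (MIN): min(77, -31) = -31

-31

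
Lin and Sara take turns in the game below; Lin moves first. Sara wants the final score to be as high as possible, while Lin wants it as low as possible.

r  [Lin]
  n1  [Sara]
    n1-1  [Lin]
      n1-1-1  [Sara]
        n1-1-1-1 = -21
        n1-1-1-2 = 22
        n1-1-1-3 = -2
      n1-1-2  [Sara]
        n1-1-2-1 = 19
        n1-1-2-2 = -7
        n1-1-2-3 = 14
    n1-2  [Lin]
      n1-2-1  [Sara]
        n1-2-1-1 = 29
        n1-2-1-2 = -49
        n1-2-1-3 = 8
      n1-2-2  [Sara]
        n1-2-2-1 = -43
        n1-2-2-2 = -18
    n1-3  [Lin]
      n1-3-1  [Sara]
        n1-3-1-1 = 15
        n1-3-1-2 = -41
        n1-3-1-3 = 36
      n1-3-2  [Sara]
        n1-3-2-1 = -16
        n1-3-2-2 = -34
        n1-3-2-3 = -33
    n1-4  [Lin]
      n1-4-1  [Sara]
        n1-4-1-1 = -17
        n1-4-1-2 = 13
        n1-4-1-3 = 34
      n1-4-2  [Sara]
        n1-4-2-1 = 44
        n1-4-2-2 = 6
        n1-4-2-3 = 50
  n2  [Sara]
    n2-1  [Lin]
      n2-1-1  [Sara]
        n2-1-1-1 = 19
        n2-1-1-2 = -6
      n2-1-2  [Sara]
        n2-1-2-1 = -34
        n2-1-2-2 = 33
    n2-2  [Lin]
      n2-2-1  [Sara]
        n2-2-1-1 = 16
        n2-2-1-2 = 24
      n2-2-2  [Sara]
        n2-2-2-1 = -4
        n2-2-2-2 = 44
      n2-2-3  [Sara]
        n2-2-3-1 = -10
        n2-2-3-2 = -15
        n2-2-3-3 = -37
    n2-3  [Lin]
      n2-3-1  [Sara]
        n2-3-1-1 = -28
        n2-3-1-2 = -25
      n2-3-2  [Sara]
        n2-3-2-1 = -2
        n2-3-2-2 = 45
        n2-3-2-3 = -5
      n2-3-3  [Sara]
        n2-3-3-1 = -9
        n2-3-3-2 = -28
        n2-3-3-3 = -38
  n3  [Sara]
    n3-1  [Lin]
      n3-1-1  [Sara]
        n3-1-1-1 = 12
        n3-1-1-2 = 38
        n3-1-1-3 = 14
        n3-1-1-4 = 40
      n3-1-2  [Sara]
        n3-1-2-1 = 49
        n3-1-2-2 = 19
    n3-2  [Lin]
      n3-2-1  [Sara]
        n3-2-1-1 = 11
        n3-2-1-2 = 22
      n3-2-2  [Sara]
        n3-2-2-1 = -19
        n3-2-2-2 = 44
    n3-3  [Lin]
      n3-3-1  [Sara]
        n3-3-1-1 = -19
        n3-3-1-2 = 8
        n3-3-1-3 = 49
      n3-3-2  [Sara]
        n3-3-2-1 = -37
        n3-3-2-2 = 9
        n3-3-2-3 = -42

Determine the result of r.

n1-1-1 (Sara): max(-21, 22, -2) = 22
n1-1-2 (Sara): max(19, -7, 14) = 19
n1-1 (Lin): min(22, 19) = 19
n1-2-1 (Sara): max(29, -49, 8) = 29
n1-2-2 (Sara): max(-43, -18) = -18
n1-2 (Lin): min(29, -18) = -18
n1-3-1 (Sara): max(15, -41, 36) = 36
n1-3-2 (Sara): max(-16, -34, -33) = -16
n1-3 (Lin): min(36, -16) = -16
n1-4-1 (Sara): max(-17, 13, 34) = 34
n1-4-2 (Sara): max(44, 6, 50) = 50
n1-4 (Lin): min(34, 50) = 34
n1 (Sara): max(19, -18, -16, 34) = 34
n2-1-1 (Sara): max(19, -6) = 19
n2-1-2 (Sara): max(-34, 33) = 33
n2-1 (Lin): min(19, 33) = 19
n2-2-1 (Sara): max(16, 24) = 24
n2-2-2 (Sara): max(-4, 44) = 44
n2-2-3 (Sara): max(-10, -15, -37) = -10
n2-2 (Lin): min(24, 44, -10) = -10
n2-3-1 (Sara): max(-28, -25) = -25
n2-3-2 (Sara): max(-2, 45, -5) = 45
n2-3-3 (Sara): max(-9, -28, -38) = -9
n2-3 (Lin): min(-25, 45, -9) = -25
n2 (Sara): max(19, -10, -25) = 19
n3-1-1 (Sara): max(12, 38, 14, 40) = 40
n3-1-2 (Sara): max(49, 19) = 49
n3-1 (Lin): min(40, 49) = 40
n3-2-1 (Sara): max(11, 22) = 22
n3-2-2 (Sara): max(-19, 44) = 44
n3-2 (Lin): min(22, 44) = 22
n3-3-1 (Sara): max(-19, 8, 49) = 49
n3-3-2 (Sara): max(-37, 9, -42) = 9
n3-3 (Lin): min(49, 9) = 9
n3 (Sara): max(40, 22, 9) = 40
r (Lin): min(34, 19, 40) = 19

19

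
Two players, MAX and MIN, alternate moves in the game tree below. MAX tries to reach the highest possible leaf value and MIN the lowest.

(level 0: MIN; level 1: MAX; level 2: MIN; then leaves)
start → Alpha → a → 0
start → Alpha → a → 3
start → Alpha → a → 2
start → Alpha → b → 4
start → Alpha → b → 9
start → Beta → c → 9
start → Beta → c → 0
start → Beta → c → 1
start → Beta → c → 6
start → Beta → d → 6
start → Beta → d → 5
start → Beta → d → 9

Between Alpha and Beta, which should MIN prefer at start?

Alpha

a (MIN): min(0, 3, 2) = 0
b (MIN): min(4, 9) = 4
Alpha (MAX): max(0, 4) = 4
c (MIN): min(9, 0, 1, 6) = 0
d (MIN): min(6, 5, 9) = 5
Beta (MAX): max(0, 5) = 5
MIN prefers the lower value; Alpha=4, Beta=5. Alpha is better since 4 < 5.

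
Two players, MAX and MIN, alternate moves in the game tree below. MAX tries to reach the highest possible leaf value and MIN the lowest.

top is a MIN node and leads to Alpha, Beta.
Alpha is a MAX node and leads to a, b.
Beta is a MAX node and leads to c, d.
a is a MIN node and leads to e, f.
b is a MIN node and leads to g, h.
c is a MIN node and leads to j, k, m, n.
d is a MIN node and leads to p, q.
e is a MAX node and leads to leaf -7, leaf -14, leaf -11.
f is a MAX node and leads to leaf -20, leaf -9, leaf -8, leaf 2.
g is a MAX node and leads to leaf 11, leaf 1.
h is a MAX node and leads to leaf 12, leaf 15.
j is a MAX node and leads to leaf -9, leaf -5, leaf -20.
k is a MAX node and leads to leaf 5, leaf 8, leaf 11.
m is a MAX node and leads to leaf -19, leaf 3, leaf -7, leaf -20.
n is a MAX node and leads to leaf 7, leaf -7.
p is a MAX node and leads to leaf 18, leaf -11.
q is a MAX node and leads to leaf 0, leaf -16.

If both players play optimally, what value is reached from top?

0

e (MAX): max(-7, -14, -11) = -7
f (MAX): max(-20, -9, -8, 2) = 2
a (MIN): min(-7, 2) = -7
g (MAX): max(11, 1) = 11
h (MAX): max(12, 15) = 15
b (MIN): min(11, 15) = 11
Alpha (MAX): max(-7, 11) = 11
j (MAX): max(-9, -5, -20) = -5
k (MAX): max(5, 8, 11) = 11
m (MAX): max(-19, 3, -7, -20) = 3
n (MAX): max(7, -7) = 7
c (MIN): min(-5, 11, 3, 7) = -5
p (MAX): max(18, -11) = 18
q (MAX): max(0, -16) = 0
d (MIN): min(18, 0) = 0
Beta (MAX): max(-5, 0) = 0
top (MIN): min(11, 0) = 0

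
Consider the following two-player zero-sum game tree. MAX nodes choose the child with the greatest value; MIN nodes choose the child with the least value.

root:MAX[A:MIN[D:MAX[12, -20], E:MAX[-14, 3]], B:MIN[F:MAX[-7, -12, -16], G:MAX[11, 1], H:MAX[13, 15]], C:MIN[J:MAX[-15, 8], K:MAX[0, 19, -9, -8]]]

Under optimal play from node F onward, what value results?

F (MAX): max(-7, -12, -16) = -7

-7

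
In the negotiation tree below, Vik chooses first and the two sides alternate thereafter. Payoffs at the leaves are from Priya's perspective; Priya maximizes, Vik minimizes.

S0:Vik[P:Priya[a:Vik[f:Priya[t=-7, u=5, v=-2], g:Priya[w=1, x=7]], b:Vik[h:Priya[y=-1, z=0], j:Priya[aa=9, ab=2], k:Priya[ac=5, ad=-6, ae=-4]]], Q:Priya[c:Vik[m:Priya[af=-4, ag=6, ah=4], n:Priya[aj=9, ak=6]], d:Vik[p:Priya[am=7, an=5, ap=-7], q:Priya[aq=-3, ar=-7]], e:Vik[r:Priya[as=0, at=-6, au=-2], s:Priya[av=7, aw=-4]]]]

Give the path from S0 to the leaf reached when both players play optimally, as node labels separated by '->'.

S0 -> P -> a -> f -> u

f (Priya): max(-7, 5, -2) = 5
g (Priya): max(1, 7) = 7
a (Vik): min(5, 7) = 5
h (Priya): max(-1, 0) = 0
j (Priya): max(9, 2) = 9
k (Priya): max(5, -6, -4) = 5
b (Vik): min(0, 9, 5) = 0
P (Priya): max(5, 0) = 5
m (Priya): max(-4, 6, 4) = 6
n (Priya): max(9, 6) = 9
c (Vik): min(6, 9) = 6
p (Priya): max(7, 5, -7) = 7
q (Priya): max(-3, -7) = -3
d (Vik): min(7, -3) = -3
r (Priya): max(0, -6, -2) = 0
s (Priya): max(7, -4) = 7
e (Vik): min(0, 7) = 0
Q (Priya): max(6, -3, 0) = 6
S0 (Vik): min(5, 6) = 5
At S0, Vik picks P (lowest: 5).
At P, Priya picks a (highest: 5).
At a, Vik picks f (lowest: 5).
At f, Priya picks u (highest: 5).
Terminal value 5.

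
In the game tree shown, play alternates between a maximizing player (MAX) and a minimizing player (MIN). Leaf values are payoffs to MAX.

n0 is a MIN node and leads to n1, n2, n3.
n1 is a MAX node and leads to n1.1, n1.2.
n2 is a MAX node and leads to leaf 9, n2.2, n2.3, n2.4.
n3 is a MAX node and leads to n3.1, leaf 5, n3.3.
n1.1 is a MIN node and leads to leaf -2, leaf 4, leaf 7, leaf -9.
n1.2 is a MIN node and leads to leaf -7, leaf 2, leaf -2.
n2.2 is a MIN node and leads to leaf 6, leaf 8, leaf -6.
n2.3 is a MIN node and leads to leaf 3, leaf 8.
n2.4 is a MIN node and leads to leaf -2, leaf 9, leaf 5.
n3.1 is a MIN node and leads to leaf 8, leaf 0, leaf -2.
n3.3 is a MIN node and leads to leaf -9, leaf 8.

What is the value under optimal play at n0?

n1.1 (MIN): min(-2, 4, 7, -9) = -9
n1.2 (MIN): min(-7, 2, -2) = -7
n1 (MAX): max(-9, -7) = -7
n2.2 (MIN): min(6, 8, -6) = -6
n2.3 (MIN): min(3, 8) = 3
n2.4 (MIN): min(-2, 9, 5) = -2
n2 (MAX): max(9, -6, 3, -2) = 9
n3.1 (MIN): min(8, 0, -2) = -2
n3.3 (MIN): min(-9, 8) = -9
n3 (MAX): max(-2, 5, -9) = 5
n0 (MIN): min(-7, 9, 5) = -7

-7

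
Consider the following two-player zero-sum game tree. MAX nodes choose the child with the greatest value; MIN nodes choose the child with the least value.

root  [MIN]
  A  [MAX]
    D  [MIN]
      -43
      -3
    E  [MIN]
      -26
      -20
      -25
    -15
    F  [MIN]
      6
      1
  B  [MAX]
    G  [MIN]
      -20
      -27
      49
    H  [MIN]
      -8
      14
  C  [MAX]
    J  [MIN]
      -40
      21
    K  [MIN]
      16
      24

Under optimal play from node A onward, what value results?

1

D (MIN): min(-43, -3) = -43
E (MIN): min(-26, -20, -25) = -26
F (MIN): min(6, 1) = 1
A (MAX): max(-43, -26, -15, 1) = 1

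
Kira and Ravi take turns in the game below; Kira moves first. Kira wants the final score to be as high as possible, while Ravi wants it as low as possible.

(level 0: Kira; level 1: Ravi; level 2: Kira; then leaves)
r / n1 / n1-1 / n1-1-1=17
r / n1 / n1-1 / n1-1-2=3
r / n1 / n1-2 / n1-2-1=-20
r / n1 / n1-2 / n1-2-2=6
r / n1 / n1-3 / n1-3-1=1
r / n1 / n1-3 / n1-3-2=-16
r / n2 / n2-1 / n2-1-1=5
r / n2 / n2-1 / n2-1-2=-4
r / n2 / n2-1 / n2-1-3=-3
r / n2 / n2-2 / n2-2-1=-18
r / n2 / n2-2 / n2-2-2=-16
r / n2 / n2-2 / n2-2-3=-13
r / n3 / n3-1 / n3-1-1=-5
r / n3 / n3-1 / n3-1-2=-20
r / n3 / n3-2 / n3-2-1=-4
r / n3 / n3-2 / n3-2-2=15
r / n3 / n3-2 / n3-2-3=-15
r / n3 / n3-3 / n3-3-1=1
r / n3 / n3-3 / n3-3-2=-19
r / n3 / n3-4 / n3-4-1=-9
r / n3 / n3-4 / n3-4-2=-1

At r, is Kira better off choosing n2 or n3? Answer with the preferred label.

n2-1 (Kira): max(5, -4, -3) = 5
n2-2 (Kira): max(-18, -16, -13) = -13
n2 (Ravi): min(5, -13) = -13
n3-1 (Kira): max(-5, -20) = -5
n3-2 (Kira): max(-4, 15, -15) = 15
n3-3 (Kira): max(1, -19) = 1
n3-4 (Kira): max(-9, -1) = -1
n3 (Ravi): min(-5, 15, 1, -1) = -5
Kira prefers the higher value; n2=-13, n3=-5. n3 is better since -5 > -13.

n3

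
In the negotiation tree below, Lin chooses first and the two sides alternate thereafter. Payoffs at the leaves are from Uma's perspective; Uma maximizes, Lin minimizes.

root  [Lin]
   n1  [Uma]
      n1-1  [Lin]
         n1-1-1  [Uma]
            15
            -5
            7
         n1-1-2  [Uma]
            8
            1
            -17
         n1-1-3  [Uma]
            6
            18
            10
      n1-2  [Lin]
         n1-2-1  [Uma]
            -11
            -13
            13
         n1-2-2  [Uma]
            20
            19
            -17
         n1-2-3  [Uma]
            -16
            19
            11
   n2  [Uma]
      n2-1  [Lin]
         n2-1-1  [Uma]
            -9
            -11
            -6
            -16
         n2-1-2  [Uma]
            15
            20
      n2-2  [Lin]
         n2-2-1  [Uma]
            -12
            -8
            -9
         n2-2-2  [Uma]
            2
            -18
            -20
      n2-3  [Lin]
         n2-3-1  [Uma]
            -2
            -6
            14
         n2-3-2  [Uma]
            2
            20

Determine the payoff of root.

n1-1-1 (Uma): max(15, -5, 7) = 15
n1-1-2 (Uma): max(8, 1, -17) = 8
n1-1-3 (Uma): max(6, 18, 10) = 18
n1-1 (Lin): min(15, 8, 18) = 8
n1-2-1 (Uma): max(-11, -13, 13) = 13
n1-2-2 (Uma): max(20, 19, -17) = 20
n1-2-3 (Uma): max(-16, 19, 11) = 19
n1-2 (Lin): min(13, 20, 19) = 13
n1 (Uma): max(8, 13) = 13
n2-1-1 (Uma): max(-9, -11, -6, -16) = -6
n2-1-2 (Uma): max(15, 20) = 20
n2-1 (Lin): min(-6, 20) = -6
n2-2-1 (Uma): max(-12, -8, -9) = -8
n2-2-2 (Uma): max(2, -18, -20) = 2
n2-2 (Lin): min(-8, 2) = -8
n2-3-1 (Uma): max(-2, -6, 14) = 14
n2-3-2 (Uma): max(2, 20) = 20
n2-3 (Lin): min(14, 20) = 14
n2 (Uma): max(-6, -8, 14) = 14
root (Lin): min(13, 14) = 13

13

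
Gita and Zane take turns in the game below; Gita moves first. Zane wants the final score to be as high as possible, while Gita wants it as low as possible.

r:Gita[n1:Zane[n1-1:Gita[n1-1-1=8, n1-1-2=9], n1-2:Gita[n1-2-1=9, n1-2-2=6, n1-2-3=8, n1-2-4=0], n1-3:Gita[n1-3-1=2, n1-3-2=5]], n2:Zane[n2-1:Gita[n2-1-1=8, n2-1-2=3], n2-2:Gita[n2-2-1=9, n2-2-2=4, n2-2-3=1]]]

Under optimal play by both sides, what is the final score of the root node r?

3

n1-1 (Gita): min(8, 9) = 8
n1-2 (Gita): min(9, 6, 8, 0) = 0
n1-3 (Gita): min(2, 5) = 2
n1 (Zane): max(8, 0, 2) = 8
n2-1 (Gita): min(8, 3) = 3
n2-2 (Gita): min(9, 4, 1) = 1
n2 (Zane): max(3, 1) = 3
r (Gita): min(8, 3) = 3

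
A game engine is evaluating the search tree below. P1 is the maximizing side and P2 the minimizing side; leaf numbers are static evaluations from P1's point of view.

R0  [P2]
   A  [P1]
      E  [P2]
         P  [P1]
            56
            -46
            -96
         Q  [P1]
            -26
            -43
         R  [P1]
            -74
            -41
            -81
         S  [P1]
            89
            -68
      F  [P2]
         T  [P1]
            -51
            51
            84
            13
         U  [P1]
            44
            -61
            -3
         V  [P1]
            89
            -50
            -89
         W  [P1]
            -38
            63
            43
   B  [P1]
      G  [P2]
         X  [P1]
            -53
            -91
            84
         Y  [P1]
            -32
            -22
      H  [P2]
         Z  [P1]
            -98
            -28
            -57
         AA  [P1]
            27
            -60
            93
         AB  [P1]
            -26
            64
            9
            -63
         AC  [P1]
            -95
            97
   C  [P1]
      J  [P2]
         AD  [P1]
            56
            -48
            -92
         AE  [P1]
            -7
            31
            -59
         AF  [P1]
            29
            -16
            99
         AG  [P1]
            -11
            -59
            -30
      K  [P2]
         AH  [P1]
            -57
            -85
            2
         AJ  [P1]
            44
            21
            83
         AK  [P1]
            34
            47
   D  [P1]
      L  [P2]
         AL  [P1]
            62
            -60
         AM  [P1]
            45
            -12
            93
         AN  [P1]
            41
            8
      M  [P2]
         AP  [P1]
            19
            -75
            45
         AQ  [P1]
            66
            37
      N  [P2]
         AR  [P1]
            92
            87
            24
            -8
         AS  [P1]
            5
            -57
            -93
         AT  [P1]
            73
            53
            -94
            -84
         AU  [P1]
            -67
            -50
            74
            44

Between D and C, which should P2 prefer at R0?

AL (P1): max(62, -60) = 62
AM (P1): max(45, -12, 93) = 93
AN (P1): max(41, 8) = 41
L (P2): min(62, 93, 41) = 41
AP (P1): max(19, -75, 45) = 45
AQ (P1): max(66, 37) = 66
M (P2): min(45, 66) = 45
AR (P1): max(92, 87, 24, -8) = 92
AS (P1): max(5, -57, -93) = 5
AT (P1): max(73, 53, -94, -84) = 73
AU (P1): max(-67, -50, 74, 44) = 74
N (P2): min(92, 5, 73, 74) = 5
D (P1): max(41, 45, 5) = 45
AD (P1): max(56, -48, -92) = 56
AE (P1): max(-7, 31, -59) = 31
AF (P1): max(29, -16, 99) = 99
AG (P1): max(-11, -59, -30) = -11
J (P2): min(56, 31, 99, -11) = -11
AH (P1): max(-57, -85, 2) = 2
AJ (P1): max(44, 21, 83) = 83
AK (P1): max(34, 47) = 47
K (P2): min(2, 83, 47) = 2
C (P1): max(-11, 2) = 2
P2 prefers the lower value; D=45, C=2. C is better since 2 < 45.

C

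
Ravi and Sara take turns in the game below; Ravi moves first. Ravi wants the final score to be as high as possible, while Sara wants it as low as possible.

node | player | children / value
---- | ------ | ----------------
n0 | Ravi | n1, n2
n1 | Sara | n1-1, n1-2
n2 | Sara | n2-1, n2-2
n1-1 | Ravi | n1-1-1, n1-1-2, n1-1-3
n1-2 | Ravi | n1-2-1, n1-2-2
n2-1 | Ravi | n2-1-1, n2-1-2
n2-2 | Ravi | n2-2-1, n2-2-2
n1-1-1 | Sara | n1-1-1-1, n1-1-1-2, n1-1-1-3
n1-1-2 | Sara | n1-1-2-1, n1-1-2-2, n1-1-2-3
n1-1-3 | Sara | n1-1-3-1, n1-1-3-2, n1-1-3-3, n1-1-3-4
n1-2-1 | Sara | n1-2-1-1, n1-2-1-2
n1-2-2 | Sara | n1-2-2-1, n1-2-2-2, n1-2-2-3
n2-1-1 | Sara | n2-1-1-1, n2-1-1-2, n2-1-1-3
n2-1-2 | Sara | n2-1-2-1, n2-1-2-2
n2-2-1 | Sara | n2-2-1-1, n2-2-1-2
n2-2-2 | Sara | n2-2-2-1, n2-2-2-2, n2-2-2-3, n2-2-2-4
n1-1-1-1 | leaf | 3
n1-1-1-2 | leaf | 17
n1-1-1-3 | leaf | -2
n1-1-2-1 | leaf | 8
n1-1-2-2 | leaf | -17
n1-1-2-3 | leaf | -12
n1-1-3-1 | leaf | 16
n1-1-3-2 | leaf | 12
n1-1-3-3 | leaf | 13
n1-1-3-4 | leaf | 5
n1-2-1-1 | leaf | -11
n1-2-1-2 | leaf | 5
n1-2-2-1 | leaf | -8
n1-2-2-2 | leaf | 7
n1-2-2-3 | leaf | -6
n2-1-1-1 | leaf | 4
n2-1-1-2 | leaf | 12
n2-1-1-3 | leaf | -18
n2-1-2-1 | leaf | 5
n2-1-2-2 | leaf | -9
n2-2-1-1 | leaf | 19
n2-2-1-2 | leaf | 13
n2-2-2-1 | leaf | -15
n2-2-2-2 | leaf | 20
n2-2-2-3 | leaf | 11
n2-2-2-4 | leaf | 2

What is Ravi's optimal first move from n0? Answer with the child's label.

n1

n1-1-1 (Sara): min(3, 17, -2) = -2
n1-1-2 (Sara): min(8, -17, -12) = -17
n1-1-3 (Sara): min(16, 12, 13, 5) = 5
n1-1 (Ravi): max(-2, -17, 5) = 5
n1-2-1 (Sara): min(-11, 5) = -11
n1-2-2 (Sara): min(-8, 7, -6) = -8
n1-2 (Ravi): max(-11, -8) = -8
n1 (Sara): min(5, -8) = -8
n2-1-1 (Sara): min(4, 12, -18) = -18
n2-1-2 (Sara): min(5, -9) = -9
n2-1 (Ravi): max(-18, -9) = -9
n2-2-1 (Sara): min(19, 13) = 13
n2-2-2 (Sara): min(-15, 20, 11, 2) = -15
n2-2 (Ravi): max(13, -15) = 13
n2 (Sara): min(-9, 13) = -9
n0 (Ravi): max(-8, -9) = -8
Ravi at n0 wants the highest of {n1=-8, n2=-9}, so chooses n1.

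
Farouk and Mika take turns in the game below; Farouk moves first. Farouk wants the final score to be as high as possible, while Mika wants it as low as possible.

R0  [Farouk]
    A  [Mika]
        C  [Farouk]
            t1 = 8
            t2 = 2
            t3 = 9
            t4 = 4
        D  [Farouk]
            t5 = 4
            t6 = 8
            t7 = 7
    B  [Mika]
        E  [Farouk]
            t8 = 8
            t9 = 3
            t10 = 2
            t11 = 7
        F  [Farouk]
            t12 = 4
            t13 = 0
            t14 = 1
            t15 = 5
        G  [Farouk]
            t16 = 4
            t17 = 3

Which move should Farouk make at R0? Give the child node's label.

A

C (Farouk): max(8, 2, 9, 4) = 9
D (Farouk): max(4, 8, 7) = 8
A (Mika): min(9, 8) = 8
E (Farouk): max(8, 3, 2, 7) = 8
F (Farouk): max(4, 0, 1, 5) = 5
G (Farouk): max(4, 3) = 4
B (Mika): min(8, 5, 4) = 4
R0 (Farouk): max(8, 4) = 8
Farouk at R0 wants the highest of {A=8, B=4}, so chooses A.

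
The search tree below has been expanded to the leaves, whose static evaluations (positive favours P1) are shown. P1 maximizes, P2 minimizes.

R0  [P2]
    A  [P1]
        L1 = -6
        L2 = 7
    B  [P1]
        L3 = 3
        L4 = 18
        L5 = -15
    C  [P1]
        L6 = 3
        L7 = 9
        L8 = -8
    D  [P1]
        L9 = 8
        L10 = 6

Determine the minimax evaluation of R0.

A (P1): max(-6, 7) = 7
B (P1): max(3, 18, -15) = 18
C (P1): max(3, 9, -8) = 9
D (P1): max(8, 6) = 8
R0 (P2): min(7, 18, 9, 8) = 7

7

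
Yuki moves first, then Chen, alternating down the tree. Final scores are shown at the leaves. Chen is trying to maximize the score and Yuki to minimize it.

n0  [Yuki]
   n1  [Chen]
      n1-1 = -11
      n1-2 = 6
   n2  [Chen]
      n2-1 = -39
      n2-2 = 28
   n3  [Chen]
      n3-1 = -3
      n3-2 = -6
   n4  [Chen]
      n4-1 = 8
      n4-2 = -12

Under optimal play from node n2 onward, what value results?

28

n2 (Chen): max(-39, 28) = 28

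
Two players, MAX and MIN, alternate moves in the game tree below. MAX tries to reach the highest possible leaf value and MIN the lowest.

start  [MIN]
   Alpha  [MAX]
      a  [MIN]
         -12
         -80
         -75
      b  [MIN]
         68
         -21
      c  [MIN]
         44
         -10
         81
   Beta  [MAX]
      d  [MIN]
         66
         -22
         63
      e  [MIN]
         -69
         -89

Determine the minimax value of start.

-22

a (MIN): min(-12, -80, -75) = -80
b (MIN): min(68, -21) = -21
c (MIN): min(44, -10, 81) = -10
Alpha (MAX): max(-80, -21, -10) = -10
d (MIN): min(66, -22, 63) = -22
e (MIN): min(-69, -89) = -89
Beta (MAX): max(-22, -89) = -22
start (MIN): min(-10, -22) = -22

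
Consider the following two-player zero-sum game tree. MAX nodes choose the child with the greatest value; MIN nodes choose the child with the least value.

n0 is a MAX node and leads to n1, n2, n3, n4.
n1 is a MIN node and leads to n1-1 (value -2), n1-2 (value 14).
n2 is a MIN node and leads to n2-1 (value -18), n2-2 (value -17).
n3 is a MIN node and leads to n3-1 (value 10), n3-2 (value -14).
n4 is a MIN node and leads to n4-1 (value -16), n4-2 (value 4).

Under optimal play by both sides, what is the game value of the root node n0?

n1 (MIN): min(-2, 14) = -2
n2 (MIN): min(-18, -17) = -18
n3 (MIN): min(10, -14) = -14
n4 (MIN): min(-16, 4) = -16
n0 (MAX): max(-2, -18, -14, -16) = -2

-2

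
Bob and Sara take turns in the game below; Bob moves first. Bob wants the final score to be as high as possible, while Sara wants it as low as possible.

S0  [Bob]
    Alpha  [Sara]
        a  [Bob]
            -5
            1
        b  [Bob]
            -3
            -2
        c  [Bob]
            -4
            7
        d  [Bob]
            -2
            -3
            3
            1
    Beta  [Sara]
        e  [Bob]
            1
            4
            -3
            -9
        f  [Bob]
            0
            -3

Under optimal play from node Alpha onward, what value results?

-2

a (Bob): max(-5, 1) = 1
b (Bob): max(-3, -2) = -2
c (Bob): max(-4, 7) = 7
d (Bob): max(-2, -3, 3, 1) = 3
Alpha (Sara): min(1, -2, 7, 3) = -2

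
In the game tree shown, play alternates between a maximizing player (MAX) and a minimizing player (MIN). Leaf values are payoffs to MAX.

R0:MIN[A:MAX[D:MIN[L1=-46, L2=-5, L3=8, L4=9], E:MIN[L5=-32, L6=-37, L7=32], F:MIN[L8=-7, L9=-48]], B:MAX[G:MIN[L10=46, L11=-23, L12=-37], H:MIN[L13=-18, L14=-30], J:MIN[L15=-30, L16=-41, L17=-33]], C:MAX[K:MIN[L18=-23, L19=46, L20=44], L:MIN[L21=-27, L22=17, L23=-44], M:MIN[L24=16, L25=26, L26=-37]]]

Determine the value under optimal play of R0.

D (MIN): min(-46, -5, 8, 9) = -46
E (MIN): min(-32, -37, 32) = -37
F (MIN): min(-7, -48) = -48
A (MAX): max(-46, -37, -48) = -37
G (MIN): min(46, -23, -37) = -37
H (MIN): min(-18, -30) = -30
J (MIN): min(-30, -41, -33) = -41
B (MAX): max(-37, -30, -41) = -30
K (MIN): min(-23, 46, 44) = -23
L (MIN): min(-27, 17, -44) = -44
M (MIN): min(16, 26, -37) = -37
C (MAX): max(-23, -44, -37) = -23
R0 (MIN): min(-37, -30, -23) = -37

-37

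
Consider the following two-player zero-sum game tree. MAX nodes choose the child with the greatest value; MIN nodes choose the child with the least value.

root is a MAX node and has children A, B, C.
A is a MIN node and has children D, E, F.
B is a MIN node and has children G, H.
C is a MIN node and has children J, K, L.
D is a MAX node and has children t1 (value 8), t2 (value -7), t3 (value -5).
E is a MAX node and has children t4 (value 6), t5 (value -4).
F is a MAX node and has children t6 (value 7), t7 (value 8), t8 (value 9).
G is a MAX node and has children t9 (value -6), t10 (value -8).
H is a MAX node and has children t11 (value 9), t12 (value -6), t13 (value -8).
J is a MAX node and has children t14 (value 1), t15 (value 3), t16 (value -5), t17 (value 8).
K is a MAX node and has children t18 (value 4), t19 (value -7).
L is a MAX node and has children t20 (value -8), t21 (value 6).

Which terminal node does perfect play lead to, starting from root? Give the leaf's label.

t4

D (MAX): max(8, -7, -5) = 8
E (MAX): max(6, -4) = 6
F (MAX): max(7, 8, 9) = 9
A (MIN): min(8, 6, 9) = 6
G (MAX): max(-6, -8) = -6
H (MAX): max(9, -6, -8) = 9
B (MIN): min(-6, 9) = -6
J (MAX): max(1, 3, -5, 8) = 8
K (MAX): max(4, -7) = 4
L (MAX): max(-8, 6) = 6
C (MIN): min(8, 4, 6) = 4
root (MAX): max(6, -6, 4) = 6
At root, MAX picks A (highest: 6).
At A, MIN picks E (lowest: 6).
At E, MAX picks t4 (highest: 6).
Terminal value 6.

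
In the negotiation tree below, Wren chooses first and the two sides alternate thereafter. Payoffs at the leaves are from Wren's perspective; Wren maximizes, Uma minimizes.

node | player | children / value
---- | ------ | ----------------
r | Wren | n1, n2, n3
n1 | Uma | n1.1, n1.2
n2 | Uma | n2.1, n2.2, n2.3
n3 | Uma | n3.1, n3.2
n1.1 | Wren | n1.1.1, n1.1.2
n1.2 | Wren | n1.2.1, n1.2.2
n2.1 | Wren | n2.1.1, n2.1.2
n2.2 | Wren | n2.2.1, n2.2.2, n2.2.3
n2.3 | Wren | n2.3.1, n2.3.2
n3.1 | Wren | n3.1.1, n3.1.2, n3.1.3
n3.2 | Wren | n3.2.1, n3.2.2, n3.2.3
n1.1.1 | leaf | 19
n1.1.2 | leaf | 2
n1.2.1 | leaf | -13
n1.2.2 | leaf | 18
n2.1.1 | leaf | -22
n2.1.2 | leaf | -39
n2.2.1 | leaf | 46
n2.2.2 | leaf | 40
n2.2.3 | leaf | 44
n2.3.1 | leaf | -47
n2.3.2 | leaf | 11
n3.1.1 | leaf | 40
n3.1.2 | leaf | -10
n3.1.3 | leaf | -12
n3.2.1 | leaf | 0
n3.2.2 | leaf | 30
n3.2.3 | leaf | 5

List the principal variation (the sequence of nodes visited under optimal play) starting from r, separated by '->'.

r -> n3 -> n3.2 -> n3.2.2

n1.1 (Wren): max(19, 2) = 19
n1.2 (Wren): max(-13, 18) = 18
n1 (Uma): min(19, 18) = 18
n2.1 (Wren): max(-22, -39) = -22
n2.2 (Wren): max(46, 40, 44) = 46
n2.3 (Wren): max(-47, 11) = 11
n2 (Uma): min(-22, 46, 11) = -22
n3.1 (Wren): max(40, -10, -12) = 40
n3.2 (Wren): max(0, 30, 5) = 30
n3 (Uma): min(40, 30) = 30
r (Wren): max(18, -22, 30) = 30
At r, Wren picks n3 (highest: 30).
At n3, Uma picks n3.2 (lowest: 30).
At n3.2, Wren picks n3.2.2 (highest: 30).
Terminal value 30.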